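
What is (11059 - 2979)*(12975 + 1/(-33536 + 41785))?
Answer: 864808670080/8249 ≈ 1.0484e+8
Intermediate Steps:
(11059 - 2979)*(12975 + 1/(-33536 + 41785)) = 8080*(12975 + 1/8249) = 8080*(107030776/8249) = 864808670080/8249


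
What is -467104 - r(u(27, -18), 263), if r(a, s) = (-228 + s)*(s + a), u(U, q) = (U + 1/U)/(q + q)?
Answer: -231473399/486 ≈ -4.7628e+5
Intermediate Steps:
u(U, q) = (U + 1/U)/(2*q) (u(U, q) = (U + 1/U)/((2*q)) = (U + 1/U)*(1/(2*q)) = (U + 1/U)/(2*q))
r(a, s) = (-228 + s)*(a + s)
-467104 - r(u(27, -18), 263) = -467104 - (263**2 - 114*(1 + 27**2)/(27*(-18)) - 228*263 + ((1/2)*(1 + 27**2)/(27*(-18)))*263) = -467104 - (69169 - 114*(-1)*(1 + 729)/(27*18) - 59964 + ((1/2)*(1/27)*(-1/18)*(1 + 729))*263) = -467104 - (69169 - 114*(-1)*730/(27*18) - 59964 + ((1/2)*(1/27)*(-1/18)*730)*263) = -467104 - (69169 - 228*(-365/486) - 59964 - 365/486*263) = -467104 - (69169 + 13870/81 - 59964 - 95995/486) = -467104 - 1*4460855/486 = -467104 - 4460855/486 = -231473399/486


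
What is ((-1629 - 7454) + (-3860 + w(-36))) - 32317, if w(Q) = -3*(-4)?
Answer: -45248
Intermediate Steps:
w(Q) = 12
((-1629 - 7454) + (-3860 + w(-36))) - 32317 = ((-1629 - 7454) + (-3860 + 12)) - 32317 = (-9083 - 3848) - 32317 = -12931 - 32317 = -45248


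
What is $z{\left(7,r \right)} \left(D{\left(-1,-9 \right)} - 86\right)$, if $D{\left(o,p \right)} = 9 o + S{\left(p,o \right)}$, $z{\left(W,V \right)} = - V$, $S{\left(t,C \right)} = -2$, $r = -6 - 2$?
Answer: $-776$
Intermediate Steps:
$r = -8$
$D{\left(o,p \right)} = -2 + 9 o$ ($D{\left(o,p \right)} = 9 o - 2 = -2 + 9 o$)
$z{\left(7,r \right)} \left(D{\left(-1,-9 \right)} - 86\right) = \left(-1\right) \left(-8\right) \left(\left(-2 + 9 \left(-1\right)\right) - 86\right) = 8 \left(\left(-2 - 9\right) - 86\right) = 8 \left(-11 - 86\right) = 8 \left(-97\right) = -776$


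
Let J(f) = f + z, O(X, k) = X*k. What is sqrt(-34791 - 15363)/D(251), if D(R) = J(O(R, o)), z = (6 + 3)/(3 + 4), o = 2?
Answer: 7*I*sqrt(50154)/3523 ≈ 0.44498*I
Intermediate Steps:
z = 9/7 ≈ 1.2857
J(f) = 9/7 + f (J(f) = f + 9/7 = 9/7 + f)
D(R) = 9/7 + 2*R (D(R) = 9/7 + R*2 = 9/7 + 2*R)
sqrt(-34791 - 15363)/D(251) = sqrt(-34791 - 15363)/(9/7 + 2*251) = sqrt(-50154)/(9/7 + 502) = (I*sqrt(50154))/(3523/7) = (I*sqrt(50154))*(7/3523) = 7*I*sqrt(50154)/3523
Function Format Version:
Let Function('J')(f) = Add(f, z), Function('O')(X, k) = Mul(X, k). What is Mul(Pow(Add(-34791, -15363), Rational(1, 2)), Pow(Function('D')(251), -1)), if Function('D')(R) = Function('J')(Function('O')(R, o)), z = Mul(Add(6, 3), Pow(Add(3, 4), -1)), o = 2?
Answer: Mul(Rational(7, 3523), I, Pow(50154, Rational(1, 2))) ≈ Mul(0.44498, I)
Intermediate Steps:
z = Rational(9, 7) (z = Mul(9, Pow(7, -1)) = Mul(9, Rational(1, 7)) = Rational(9, 7) ≈ 1.2857)
Function('J')(f) = Add(Rational(9, 7), f) (Function('J')(f) = Add(f, Rational(9, 7)) = Add(Rational(9, 7), f))
Function('D')(R) = Add(Rational(9, 7), Mul(2, R)) (Function('D')(R) = Add(Rational(9, 7), Mul(R, 2)) = Add(Rational(9, 7), Mul(2, R)))
Mul(Pow(Add(-34791, -15363), Rational(1, 2)), Pow(Function('D')(251), -1)) = Mul(Pow(Add(-34791, -15363), Rational(1, 2)), Pow(Add(Rational(9, 7), Mul(2, 251)), -1)) = Mul(Pow(-50154, Rational(1, 2)), Pow(Add(Rational(9, 7), 502), -1)) = Mul(Mul(I, Pow(50154, Rational(1, 2))), Pow(Rational(3523, 7), -1)) = Mul(Mul(I, Pow(50154, Rational(1, 2))), Rational(7, 3523)) = Mul(Rational(7, 3523), I, Pow(50154, Rational(1, 2)))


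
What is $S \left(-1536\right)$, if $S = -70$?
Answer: $107520$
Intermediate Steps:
$S \left(-1536\right) = \left(-70\right) \left(-1536\right) = 107520$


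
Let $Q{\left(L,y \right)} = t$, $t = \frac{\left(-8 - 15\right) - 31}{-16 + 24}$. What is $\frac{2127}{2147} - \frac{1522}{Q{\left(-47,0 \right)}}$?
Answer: $\frac{13128365}{57969} \approx 226.47$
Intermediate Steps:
$t = - \frac{27}{4}$ ($t = \frac{\left(-8 - 15\right) - 31}{8} = \left(-23 - 31\right) \frac{1}{8} = \left(-54\right) \frac{1}{8} = - \frac{27}{4} \approx -6.75$)
$Q{\left(L,y \right)} = - \frac{27}{4}$
$\frac{2127}{2147} - \frac{1522}{Q{\left(-47,0 \right)}} = \frac{2127}{2147} - \frac{1522}{- \frac{27}{4}} = 2127 \cdot \frac{1}{2147} - - \frac{6088}{27} = \frac{2127}{2147} + \frac{6088}{27} = \frac{13128365}{57969}$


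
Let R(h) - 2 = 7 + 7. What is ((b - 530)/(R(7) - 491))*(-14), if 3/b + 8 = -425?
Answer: -3212902/205675 ≈ -15.621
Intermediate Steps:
b = -3/433 (b = 3/(-8 - 425) = 3/(-433) = 3*(-1/433) = -3/433 ≈ -0.0069284)
R(h) = 16 (R(h) = 2 + (7 + 7) = 2 + 14 = 16)
((b - 530)/(R(7) - 491))*(-14) = ((-3/433 - 530)/(16 - 491))*(-14) = -229493/433/(-475)*(-14) = -229493/433*(-1/475)*(-14) = (229493/205675)*(-14) = -3212902/205675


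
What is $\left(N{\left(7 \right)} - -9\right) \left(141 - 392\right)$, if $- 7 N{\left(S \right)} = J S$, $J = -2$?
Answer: $-2761$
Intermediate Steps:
$N{\left(S \right)} = \frac{2 S}{7}$ ($N{\left(S \right)} = - \frac{\left(-2\right) S}{7} = \frac{2 S}{7}$)
$\left(N{\left(7 \right)} - -9\right) \left(141 - 392\right) = \left(\frac{2}{7} \cdot 7 - -9\right) \left(141 - 392\right) = \left(2 - -9\right) \left(-251\right) = \left(2 + \left(-34 + 43\right)\right) \left(-251\right) = \left(2 + 9\right) \left(-251\right) = 11 \left(-251\right) = -2761$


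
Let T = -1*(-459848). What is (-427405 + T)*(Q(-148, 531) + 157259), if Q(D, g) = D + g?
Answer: 5114379406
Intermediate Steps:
T = 459848
(-427405 + T)*(Q(-148, 531) + 157259) = (-427405 + 459848)*((-148 + 531) + 157259) = 32443*(383 + 157259) = 32443*157642 = 5114379406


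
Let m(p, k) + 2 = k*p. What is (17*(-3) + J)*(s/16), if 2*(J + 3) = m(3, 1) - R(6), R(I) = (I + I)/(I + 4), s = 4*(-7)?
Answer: 3787/40 ≈ 94.675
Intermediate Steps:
m(p, k) = -2 + k*p
s = -28
R(I) = 2*I/(4 + I) (R(I) = (2*I)/(4 + I) = 2*I/(4 + I))
J = -31/10 (J = -3 + ((-2 + 1*3) - 2*6/(4 + 6))/2 = -3 + ((-2 + 3) - 2*6/10)/2 = -3 + (1 - 2*6/10)/2 = -3 + (1 - 1*6/5)/2 = -3 + (1 - 6/5)/2 = -3 + (1/2)*(-1/5) = -3 - 1/10 = -31/10 ≈ -3.1000)
(17*(-3) + J)*(s/16) = (17*(-3) - 31/10)*(-28/16) = (-51 - 31/10)*(-28*1/16) = -541/10*(-7/4) = 3787/40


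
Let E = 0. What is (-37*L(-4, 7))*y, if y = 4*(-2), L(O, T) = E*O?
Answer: 0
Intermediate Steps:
L(O, T) = 0 (L(O, T) = 0*O = 0)
y = -8
(-37*L(-4, 7))*y = -37*0*(-8) = 0*(-8) = 0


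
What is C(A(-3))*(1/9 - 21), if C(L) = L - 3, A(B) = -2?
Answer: 940/9 ≈ 104.44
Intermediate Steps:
C(L) = -3 + L
C(A(-3))*(1/9 - 21) = (-3 - 2)*(1/9 - 21) = -5*(⅑ - 21) = -5*(-188/9) = 940/9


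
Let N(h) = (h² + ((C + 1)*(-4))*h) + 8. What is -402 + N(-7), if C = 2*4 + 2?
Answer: -37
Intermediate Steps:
C = 10 (C = 8 + 2 = 10)
N(h) = 8 + h² - 44*h (N(h) = (h² + ((10 + 1)*(-4))*h) + 8 = (h² + (11*(-4))*h) + 8 = (h² - 44*h) + 8 = 8 + h² - 44*h)
-402 + N(-7) = -402 + (8 + (-7)² - 44*(-7)) = -402 + (8 + 49 + 308) = -402 + 365 = -37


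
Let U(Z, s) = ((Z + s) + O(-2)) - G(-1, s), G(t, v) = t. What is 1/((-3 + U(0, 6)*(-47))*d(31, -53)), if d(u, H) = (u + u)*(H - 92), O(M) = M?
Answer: 1/2139620 ≈ 4.6737e-7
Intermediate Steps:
d(u, H) = 2*u*(-92 + H) (d(u, H) = (2*u)*(-92 + H) = 2*u*(-92 + H))
U(Z, s) = -1 + Z + s (U(Z, s) = ((Z + s) - 2) - 1*(-1) = (-2 + Z + s) + 1 = -1 + Z + s)
1/((-3 + U(0, 6)*(-47))*d(31, -53)) = 1/((-3 + (-1 + 0 + 6)*(-47))*((2*31*(-92 - 53)))) = 1/((-3 + 5*(-47))*((2*31*(-145)))) = 1/(-3 - 235*(-8990)) = -1/8990/(-238) = -1/238*(-1/8990) = 1/2139620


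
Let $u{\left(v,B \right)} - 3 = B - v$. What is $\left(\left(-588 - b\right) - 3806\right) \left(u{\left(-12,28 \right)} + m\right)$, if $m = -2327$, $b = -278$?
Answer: $9400944$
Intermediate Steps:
$u{\left(v,B \right)} = 3 + B - v$ ($u{\left(v,B \right)} = 3 + \left(B - v\right) = 3 + B - v$)
$\left(\left(-588 - b\right) - 3806\right) \left(u{\left(-12,28 \right)} + m\right) = \left(\left(-588 - -278\right) - 3806\right) \left(\left(3 + 28 - -12\right) - 2327\right) = \left(\left(-588 + 278\right) - 3806\right) \left(\left(3 + 28 + 12\right) - 2327\right) = \left(-310 - 3806\right) \left(43 - 2327\right) = \left(-4116\right) \left(-2284\right) = 9400944$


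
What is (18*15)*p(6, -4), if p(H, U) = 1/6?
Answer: 45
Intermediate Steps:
p(H, U) = ⅙ (p(H, U) = 1*(⅙) = ⅙)
(18*15)*p(6, -4) = (18*15)*(⅙) = 270*(⅙) = 45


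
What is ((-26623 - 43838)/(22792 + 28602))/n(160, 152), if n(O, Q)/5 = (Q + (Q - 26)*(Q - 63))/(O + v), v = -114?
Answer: -1620603/1460360510 ≈ -0.0011097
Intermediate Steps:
n(O, Q) = 5*(Q + (-63 + Q)*(-26 + Q))/(-114 + O) (n(O, Q) = 5*((Q + (Q - 26)*(Q - 63))/(O - 114)) = 5*((Q + (-26 + Q)*(-63 + Q))/(-114 + O)) = 5*((Q + (-63 + Q)*(-26 + Q))/(-114 + O)) = 5*(Q + (-63 + Q)*(-26 + Q))/(-114 + O))
((-26623 - 43838)/(22792 + 28602))/n(160, 152) = ((-26623 - 43838)/(22792 + 28602))/((5*(1638 + 152**2 - 88*152)/(-114 + 160))) = (-70461/51394)/((5*(1638 + 23104 - 13376)/46)) = (-70461*1/51394)/((5*(1/46)*11366)) = -70461/(51394*28415/23) = -70461/51394*23/28415 = -1620603/1460360510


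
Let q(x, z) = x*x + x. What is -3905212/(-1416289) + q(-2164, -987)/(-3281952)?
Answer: 515620757523/387349376344 ≈ 1.3312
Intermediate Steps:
q(x, z) = x + x**2 (q(x, z) = x**2 + x = x + x**2)
-3905212/(-1416289) + q(-2164, -987)/(-3281952) = -3905212/(-1416289) - 2164*(1 - 2164)/(-3281952) = -3905212*(-1/1416289) - 2164*(-2163)*(-1/3281952) = 3905212/1416289 + 4680732*(-1/3281952) = 3905212/1416289 - 390061/273496 = 515620757523/387349376344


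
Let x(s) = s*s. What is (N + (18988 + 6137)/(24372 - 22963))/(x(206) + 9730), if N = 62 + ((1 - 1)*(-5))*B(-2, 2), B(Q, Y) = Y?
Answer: 112483/73501894 ≈ 0.0015303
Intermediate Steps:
x(s) = s²
N = 62 (N = 62 + ((1 - 1)*(-5))*2 = 62 + (0*(-5))*2 = 62 + 0*2 = 62 + 0 = 62)
(N + (18988 + 6137)/(24372 - 22963))/(x(206) + 9730) = (62 + (18988 + 6137)/(24372 - 22963))/(206² + 9730) = (62 + 25125/1409)/(42436 + 9730) = (62 + 25125*(1/1409))/52166 = (62 + 25125/1409)*(1/52166) = (112483/1409)*(1/52166) = 112483/73501894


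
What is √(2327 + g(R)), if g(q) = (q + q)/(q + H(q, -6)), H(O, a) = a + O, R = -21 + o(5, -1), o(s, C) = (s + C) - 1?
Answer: √114065/7 ≈ 48.248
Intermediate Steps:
o(s, C) = -1 + C + s (o(s, C) = (C + s) - 1 = -1 + C + s)
R = -18 (R = -21 + (-1 - 1 + 5) = -21 + 3 = -18)
H(O, a) = O + a
g(q) = 2*q/(-6 + 2*q) (g(q) = (q + q)/(q + (q - 6)) = (2*q)/(q + (-6 + q)) = (2*q)/(-6 + 2*q) = 2*q/(-6 + 2*q))
√(2327 + g(R)) = √(2327 - 18/(-3 - 18)) = √(2327 - 18/(-21)) = √(2327 - 18*(-1/21)) = √(2327 + 6/7) = √(16295/7) = √114065/7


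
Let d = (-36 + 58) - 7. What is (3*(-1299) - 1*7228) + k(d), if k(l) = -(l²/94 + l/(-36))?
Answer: -6275615/564 ≈ -11127.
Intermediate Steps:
d = 15 (d = 22 - 7 = 15)
k(l) = -l²/94 + l/36 (k(l) = -(l²*(1/94) + l*(-1/36)) = -(l²/94 - l/36) = -(-l/36 + l²/94) = -l²/94 + l/36)
(3*(-1299) - 1*7228) + k(d) = (3*(-1299) - 1*7228) + (1/1692)*15*(47 - 18*15) = (-3897 - 7228) + (1/1692)*15*(47 - 270) = -11125 + (1/1692)*15*(-223) = -11125 - 1115/564 = -6275615/564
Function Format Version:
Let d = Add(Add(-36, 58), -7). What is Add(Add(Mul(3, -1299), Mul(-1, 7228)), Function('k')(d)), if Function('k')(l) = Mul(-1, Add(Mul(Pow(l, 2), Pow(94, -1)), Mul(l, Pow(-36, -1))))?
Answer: Rational(-6275615, 564) ≈ -11127.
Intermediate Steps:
d = 15 (d = Add(22, -7) = 15)
Function('k')(l) = Add(Mul(Rational(-1, 94), Pow(l, 2)), Mul(Rational(1, 36), l)) (Function('k')(l) = Mul(-1, Add(Mul(Pow(l, 2), Rational(1, 94)), Mul(l, Rational(-1, 36)))) = Mul(-1, Add(Mul(Rational(1, 94), Pow(l, 2)), Mul(Rational(-1, 36), l))) = Mul(-1, Add(Mul(Rational(-1, 36), l), Mul(Rational(1, 94), Pow(l, 2)))) = Add(Mul(Rational(-1, 94), Pow(l, 2)), Mul(Rational(1, 36), l)))
Add(Add(Mul(3, -1299), Mul(-1, 7228)), Function('k')(d)) = Add(Add(Mul(3, -1299), Mul(-1, 7228)), Mul(Rational(1, 1692), 15, Add(47, Mul(-18, 15)))) = Add(Add(-3897, -7228), Mul(Rational(1, 1692), 15, Add(47, -270))) = Add(-11125, Mul(Rational(1, 1692), 15, -223)) = Add(-11125, Rational(-1115, 564)) = Rational(-6275615, 564)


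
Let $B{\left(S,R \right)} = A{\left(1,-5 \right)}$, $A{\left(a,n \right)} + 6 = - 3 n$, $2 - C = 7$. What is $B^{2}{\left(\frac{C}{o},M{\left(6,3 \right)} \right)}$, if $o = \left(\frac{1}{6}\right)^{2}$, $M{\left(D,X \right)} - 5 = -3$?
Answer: $81$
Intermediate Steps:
$C = -5$ ($C = 2 - 7 = -5$)
$M{\left(D,X \right)} = 2$ ($M{\left(D,X \right)} = 5 - 3 = 2$)
$o = \frac{1}{36}$ ($o = \left(\frac{1}{6}\right)^{2} = \frac{1}{36} \approx 0.027778$)
$A{\left(a,n \right)} = -6 - 3 n$
$B{\left(S,R \right)} = 9$ ($B{\left(S,R \right)} = -6 - -15 = -6 + 15 = 9$)
$B^{2}{\left(\frac{C}{o},M{\left(6,3 \right)} \right)} = 9^{2} = 81$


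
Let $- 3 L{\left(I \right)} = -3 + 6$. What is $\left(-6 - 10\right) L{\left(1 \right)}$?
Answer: $16$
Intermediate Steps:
$L{\left(I \right)} = -1$ ($L{\left(I \right)} = - \frac{-3 + 6}{3} = \left(- \frac{1}{3}\right) 3 = -1$)
$\left(-6 - 10\right) L{\left(1 \right)} = \left(-6 - 10\right) \left(-1\right) = \left(-16\right) \left(-1\right) = 16$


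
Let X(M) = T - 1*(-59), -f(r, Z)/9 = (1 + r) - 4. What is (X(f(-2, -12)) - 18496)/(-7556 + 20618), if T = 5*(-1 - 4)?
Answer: -3077/2177 ≈ -1.4134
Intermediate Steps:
f(r, Z) = 27 - 9*r (f(r, Z) = -9*((1 + r) - 4) = -9*(-3 + r) = 27 - 9*r)
T = -25 (T = 5*(-5) = -25)
X(M) = 34 (X(M) = -25 - 1*(-59) = -25 + 59 = 34)
(X(f(-2, -12)) - 18496)/(-7556 + 20618) = (34 - 18496)/(-7556 + 20618) = -18462/13062 = -18462*1/13062 = -3077/2177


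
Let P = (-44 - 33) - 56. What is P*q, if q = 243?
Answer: -32319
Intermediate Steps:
P = -133 (P = -77 - 56 = -133)
P*q = -133*243 = -32319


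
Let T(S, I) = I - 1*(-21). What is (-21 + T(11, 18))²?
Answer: 324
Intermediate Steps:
T(S, I) = 21 + I (T(S, I) = I + 21 = 21 + I)
(-21 + T(11, 18))² = (-21 + (21 + 18))² = (-21 + 39)² = 18² = 324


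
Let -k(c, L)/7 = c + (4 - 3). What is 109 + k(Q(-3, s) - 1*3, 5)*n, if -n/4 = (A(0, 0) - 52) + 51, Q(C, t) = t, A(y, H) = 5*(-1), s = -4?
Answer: 1117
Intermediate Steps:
A(y, H) = -5
n = 24 (n = -4*((-5 - 52) + 51) = -4*(-57 + 51) = -4*(-6) = 24)
k(c, L) = -7 - 7*c (k(c, L) = -7*(c + (4 - 3)) = -7*(c + 1) = -7*(1 + c) = -7 - 7*c)
109 + k(Q(-3, s) - 1*3, 5)*n = 109 + (-7 - 7*(-4 - 1*3))*24 = 109 + (-7 - 7*(-4 - 3))*24 = 109 + (-7 - 7*(-7))*24 = 109 + (-7 + 49)*24 = 109 + 42*24 = 109 + 1008 = 1117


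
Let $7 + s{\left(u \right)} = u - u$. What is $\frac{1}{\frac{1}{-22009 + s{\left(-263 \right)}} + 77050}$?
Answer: $\frac{22016}{1696332799} \approx 1.2979 \cdot 10^{-5}$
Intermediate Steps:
$s{\left(u \right)} = -7$ ($s{\left(u \right)} = -7 + \left(u - u\right) = -7 + 0 = -7$)
$\frac{1}{\frac{1}{-22009 + s{\left(-263 \right)}} + 77050} = \frac{1}{\frac{1}{-22009 - 7} + 77050} = \frac{1}{\frac{1}{-22016} + 77050} = \frac{1}{- \frac{1}{22016} + 77050} = \frac{1}{\frac{1696332799}{22016}} = \frac{22016}{1696332799}$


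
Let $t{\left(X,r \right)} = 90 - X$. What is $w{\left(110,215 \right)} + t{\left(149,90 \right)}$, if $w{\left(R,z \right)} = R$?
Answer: $51$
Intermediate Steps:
$w{\left(110,215 \right)} + t{\left(149,90 \right)} = 110 + \left(90 - 149\right) = 110 - 59 = 51$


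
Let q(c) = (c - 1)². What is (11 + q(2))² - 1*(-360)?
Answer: 504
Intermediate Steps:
q(c) = (-1 + c)²
(11 + q(2))² - 1*(-360) = (11 + (-1 + 2)²)² - 1*(-360) = (11 + 1²)² + 360 = (11 + 1)² + 360 = 12² + 360 = 144 + 360 = 504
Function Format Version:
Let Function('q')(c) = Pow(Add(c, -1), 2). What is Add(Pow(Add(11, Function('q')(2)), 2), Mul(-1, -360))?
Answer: 504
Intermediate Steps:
Function('q')(c) = Pow(Add(-1, c), 2)
Add(Pow(Add(11, Function('q')(2)), 2), Mul(-1, -360)) = Add(Pow(Add(11, Pow(Add(-1, 2), 2)), 2), Mul(-1, -360)) = Add(Pow(Add(11, Pow(1, 2)), 2), 360) = Add(Pow(Add(11, 1), 2), 360) = Add(Pow(12, 2), 360) = Add(144, 360) = 504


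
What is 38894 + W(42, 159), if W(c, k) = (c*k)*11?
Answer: 112352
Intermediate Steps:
W(c, k) = 11*c*k
38894 + W(42, 159) = 38894 + 11*42*159 = 38894 + 73458 = 112352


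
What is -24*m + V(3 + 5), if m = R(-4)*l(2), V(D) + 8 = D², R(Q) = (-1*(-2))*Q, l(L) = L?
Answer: 440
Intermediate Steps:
R(Q) = 2*Q
V(D) = -8 + D²
m = -16 (m = (2*(-4))*2 = -8*2 = -16)
-24*m + V(3 + 5) = -24*(-16) + (-8 + (3 + 5)²) = 384 + (-8 + 8²) = 384 + (-8 + 64) = 384 + 56 = 440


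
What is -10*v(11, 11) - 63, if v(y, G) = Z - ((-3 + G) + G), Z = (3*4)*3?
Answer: -233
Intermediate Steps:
Z = 36 (Z = 12*3 = 36)
v(y, G) = 39 - 2*G (v(y, G) = 36 - ((-3 + G) + G) = 36 - (-3 + 2*G) = 36 + (3 - 2*G) = 39 - 2*G)
-10*v(11, 11) - 63 = -10*(39 - 2*11) - 63 = -10*(39 - 22) - 63 = -10*17 - 63 = -170 - 63 = -233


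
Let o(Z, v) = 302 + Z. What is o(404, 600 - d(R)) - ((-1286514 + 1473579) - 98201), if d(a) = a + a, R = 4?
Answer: -88158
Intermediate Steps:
d(a) = 2*a
o(404, 600 - d(R)) - ((-1286514 + 1473579) - 98201) = (302 + 404) - ((-1286514 + 1473579) - 98201) = 706 - (187065 - 98201) = 706 - 1*88864 = 706 - 88864 = -88158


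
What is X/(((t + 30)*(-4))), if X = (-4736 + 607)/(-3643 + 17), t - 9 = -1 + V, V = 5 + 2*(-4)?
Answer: -4129/507640 ≈ -0.0081337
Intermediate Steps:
V = -3 (V = 5 - 8 = -3)
t = 5 (t = 9 + (-1 - 3) = 9 - 4 = 5)
X = 4129/3626 (X = -4129/(-3626) = -4129*(-1/3626) = 4129/3626 ≈ 1.1387)
X/(((t + 30)*(-4))) = 4129/(3626*(((5 + 30)*(-4)))) = 4129/(3626*((35*(-4)))) = (4129/3626)/(-140) = (4129/3626)*(-1/140) = -4129/507640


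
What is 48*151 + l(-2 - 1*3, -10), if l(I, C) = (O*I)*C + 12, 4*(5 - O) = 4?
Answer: 7460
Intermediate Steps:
O = 4 (O = 5 - ¼*4 = 5 - 1 = 4)
l(I, C) = 12 + 4*C*I (l(I, C) = (4*I)*C + 12 = 4*C*I + 12 = 12 + 4*C*I)
48*151 + l(-2 - 1*3, -10) = 48*151 + (12 + 4*(-10)*(-2 - 1*3)) = 7248 + (12 + 4*(-10)*(-2 - 3)) = 7248 + (12 + 4*(-10)*(-5)) = 7248 + (12 + 200) = 7248 + 212 = 7460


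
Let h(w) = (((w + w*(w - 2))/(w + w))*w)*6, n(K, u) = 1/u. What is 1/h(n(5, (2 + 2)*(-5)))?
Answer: 400/63 ≈ 6.3492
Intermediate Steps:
h(w) = 3*w + 3*w*(-2 + w) (h(w) = (((w + w*(-2 + w))/((2*w)))*w)*6 = (((w + w*(-2 + w))*(1/(2*w)))*w)*6 = (((w + w*(-2 + w))/(2*w))*w)*6 = (w/2 + w*(-2 + w)/2)*6 = 3*w + 3*w*(-2 + w))
1/h(n(5, (2 + 2)*(-5))) = 1/(3*(-1 + 1/((2 + 2)*(-5)))/(((2 + 2)*(-5)))) = 1/(3*(-1 + 1/(4*(-5)))/((4*(-5)))) = 1/(3*(-1 + 1/(-20))/(-20)) = 1/(3*(-1/20)*(-1 - 1/20)) = 1/(3*(-1/20)*(-21/20)) = 1/(63/400) = 400/63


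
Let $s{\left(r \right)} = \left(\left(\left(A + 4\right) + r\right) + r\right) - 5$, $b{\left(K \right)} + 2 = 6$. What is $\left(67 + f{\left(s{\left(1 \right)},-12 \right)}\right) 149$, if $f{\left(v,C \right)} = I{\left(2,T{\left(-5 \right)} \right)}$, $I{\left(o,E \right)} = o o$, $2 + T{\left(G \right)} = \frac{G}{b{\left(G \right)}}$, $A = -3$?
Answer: $10579$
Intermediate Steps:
$b{\left(K \right)} = 4$ ($b{\left(K \right)} = -2 + 6 = 4$)
$T{\left(G \right)} = -2 + \frac{G}{4}$
$I{\left(o,E \right)} = o^{2}$
$s{\left(r \right)} = -4 + 2 r$ ($s{\left(r \right)} = \left(\left(\left(-3 + 4\right) + r\right) + r\right) - 5 = \left(\left(1 + r\right) + r\right) - 5 = \left(1 + 2 r\right) - 5 = -4 + 2 r$)
$f{\left(v,C \right)} = 4$ ($f{\left(v,C \right)} = 2^{2} = 4$)
$\left(67 + f{\left(s{\left(1 \right)},-12 \right)}\right) 149 = \left(67 + 4\right) 149 = 71 \cdot 149 = 10579$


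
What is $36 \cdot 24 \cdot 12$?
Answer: $10368$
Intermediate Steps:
$36 \cdot 24 \cdot 12 = 864 \cdot 12 = 10368$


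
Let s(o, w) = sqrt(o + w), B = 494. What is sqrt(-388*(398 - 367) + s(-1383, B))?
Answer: sqrt(-12028 + I*sqrt(889)) ≈ 0.1359 + 109.67*I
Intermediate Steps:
sqrt(-388*(398 - 367) + s(-1383, B)) = sqrt(-388*(398 - 367) + sqrt(-1383 + 494)) = sqrt(-388*31 + sqrt(-889)) = sqrt(-12028 + I*sqrt(889))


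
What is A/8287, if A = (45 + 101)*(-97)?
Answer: -14162/8287 ≈ -1.7089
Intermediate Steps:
A = -14162 (A = 146*(-97) = -14162)
A/8287 = -14162/8287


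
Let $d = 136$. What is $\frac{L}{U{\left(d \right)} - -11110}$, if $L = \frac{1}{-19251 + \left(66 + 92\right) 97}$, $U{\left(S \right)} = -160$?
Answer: $- \frac{1}{42978750} \approx -2.3267 \cdot 10^{-8}$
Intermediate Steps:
$L = - \frac{1}{3925}$ ($L = \frac{1}{-19251 + 158 \cdot 97} = \frac{1}{-19251 + 15326} = \frac{1}{-3925} = - \frac{1}{3925} \approx -0.00025478$)
$\frac{L}{U{\left(d \right)} - -11110} = - \frac{1}{3925 \left(-160 - -11110\right)} = - \frac{1}{3925 \left(-160 + 11110\right)} = - \frac{1}{3925 \cdot 10950} = \left(- \frac{1}{3925}\right) \frac{1}{10950} = - \frac{1}{42978750}$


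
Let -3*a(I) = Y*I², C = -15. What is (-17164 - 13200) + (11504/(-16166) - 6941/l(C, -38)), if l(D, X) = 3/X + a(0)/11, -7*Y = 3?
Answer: 1395642022/24249 ≈ 57555.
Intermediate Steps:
Y = -3/7 (Y = -⅐*3 = -3/7 ≈ -0.42857)
a(I) = I²/7 (a(I) = -(-1)*I²/7 = I²/7)
l(D, X) = 3/X (l(D, X) = 3/X + ((⅐)*0²)/11 = 3/X + ((⅐)*0)*(1/11) = 3/X + 0*(1/11) = 3/X + 0 = 3/X)
(-17164 - 13200) + (11504/(-16166) - 6941/l(C, -38)) = (-17164 - 13200) + (11504/(-16166) - 6941/(3/(-38))) = -30364 + (11504*(-1/16166) - 6941/(3*(-1/38))) = -30364 + (-5752/8083 - 6941/(-3/38)) = -30364 + (-5752/8083 - 6941*(-38/3)) = -30364 + (-5752/8083 + 263758/3) = -30364 + 2131938658/24249 = 1395642022/24249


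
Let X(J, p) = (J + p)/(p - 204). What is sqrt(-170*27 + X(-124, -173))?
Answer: 3*I*sqrt(72473349)/377 ≈ 67.744*I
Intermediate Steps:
X(J, p) = (J + p)/(-204 + p)
sqrt(-170*27 + X(-124, -173)) = sqrt(-170*27 + (-124 - 173)/(-204 - 173)) = sqrt(-4590 - 297/(-377)) = sqrt(-4590 - 1/377*(-297)) = sqrt(-4590 + 297/377) = sqrt(-1730133/377) = 3*I*sqrt(72473349)/377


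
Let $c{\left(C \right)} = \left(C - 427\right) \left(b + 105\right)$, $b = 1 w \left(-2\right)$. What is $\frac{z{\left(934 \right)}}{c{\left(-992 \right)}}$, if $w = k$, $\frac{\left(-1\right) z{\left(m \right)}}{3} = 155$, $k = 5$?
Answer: $\frac{31}{8987} \approx 0.0034494$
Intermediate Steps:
$z{\left(m \right)} = -465$ ($z{\left(m \right)} = \left(-3\right) 155 = -465$)
$w = 5$
$b = -10$ ($b = 1 \cdot 5 \left(-2\right) = 5 \left(-2\right) = -10$)
$c{\left(C \right)} = -40565 + 95 C$ ($c{\left(C \right)} = \left(C - 427\right) \left(-10 + 105\right) = \left(-427 + C\right) 95 = -40565 + 95 C$)
$\frac{z{\left(934 \right)}}{c{\left(-992 \right)}} = - \frac{465}{-40565 + 95 \left(-992\right)} = - \frac{465}{-40565 - 94240} = - \frac{465}{-134805} = \left(-465\right) \left(- \frac{1}{134805}\right) = \frac{31}{8987}$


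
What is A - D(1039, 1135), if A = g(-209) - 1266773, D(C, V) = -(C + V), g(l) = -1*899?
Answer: -1265498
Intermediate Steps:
g(l) = -899
D(C, V) = -C - V
A = -1267672 (A = -899 - 1266773 = -1267672)
A - D(1039, 1135) = -1267672 - (-1*1039 - 1*1135) = -1267672 - (-1039 - 1135) = -1267672 - 1*(-2174) = -1267672 + 2174 = -1265498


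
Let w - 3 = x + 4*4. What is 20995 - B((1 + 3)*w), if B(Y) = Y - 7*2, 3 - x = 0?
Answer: 20921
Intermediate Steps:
x = 3 (x = 3 - 1*0 = 3 + 0 = 3)
w = 22 (w = 3 + (3 + 4*4) = 3 + (3 + 16) = 3 + 19 = 22)
B(Y) = -14 + Y (B(Y) = Y - 14 = -14 + Y)
20995 - B((1 + 3)*w) = 20995 - (-14 + (1 + 3)*22) = 20995 - (-14 + 4*22) = 20995 - (-14 + 88) = 20995 - 1*74 = 20995 - 74 = 20921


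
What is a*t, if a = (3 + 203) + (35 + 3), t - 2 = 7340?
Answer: 1791448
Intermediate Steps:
t = 7342 (t = 2 + 7340 = 7342)
a = 244 (a = 206 + 38 = 244)
a*t = 244*7342 = 1791448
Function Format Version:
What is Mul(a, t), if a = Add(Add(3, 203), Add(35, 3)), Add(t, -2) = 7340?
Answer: 1791448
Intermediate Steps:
t = 7342 (t = Add(2, 7340) = 7342)
a = 244 (a = Add(206, 38) = 244)
Mul(a, t) = Mul(244, 7342) = 1791448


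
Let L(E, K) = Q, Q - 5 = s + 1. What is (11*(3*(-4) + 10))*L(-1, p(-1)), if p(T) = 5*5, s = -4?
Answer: -44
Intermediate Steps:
p(T) = 25
Q = 2 (Q = 5 + (-4 + 1) = 5 - 3 = 2)
L(E, K) = 2
(11*(3*(-4) + 10))*L(-1, p(-1)) = (11*(3*(-4) + 10))*2 = (11*(-12 + 10))*2 = (11*(-2))*2 = -22*2 = -44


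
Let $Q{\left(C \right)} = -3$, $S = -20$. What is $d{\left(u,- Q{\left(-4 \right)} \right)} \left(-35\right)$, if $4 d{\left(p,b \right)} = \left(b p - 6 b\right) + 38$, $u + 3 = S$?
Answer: $\frac{1715}{4} \approx 428.75$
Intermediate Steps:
$u = -23$ ($u = -3 - 20 = -23$)
$d{\left(p,b \right)} = \frac{19}{2} - \frac{3 b}{2} + \frac{b p}{4}$ ($d{\left(p,b \right)} = \frac{\left(b p - 6 b\right) + 38}{4} = \frac{\left(- 6 b + b p\right) + 38}{4} = \frac{38 - 6 b + b p}{4} = \frac{19}{2} - \frac{3 b}{2} + \frac{b p}{4}$)
$d{\left(u,- Q{\left(-4 \right)} \right)} \left(-35\right) = \left(\frac{19}{2} - \frac{3 \left(\left(-1\right) \left(-3\right)\right)}{2} + \frac{1}{4} \left(\left(-1\right) \left(-3\right)\right) \left(-23\right)\right) \left(-35\right) = \left(\frac{19}{2} - \frac{9}{2} + \frac{1}{4} \cdot 3 \left(-23\right)\right) \left(-35\right) = \left(\frac{19}{2} - \frac{9}{2} - \frac{69}{4}\right) \left(-35\right) = \left(- \frac{49}{4}\right) \left(-35\right) = \frac{1715}{4}$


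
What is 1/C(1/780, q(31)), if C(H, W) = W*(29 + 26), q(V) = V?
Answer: 1/1705 ≈ 0.00058651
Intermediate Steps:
C(H, W) = 55*W (C(H, W) = W*55 = 55*W)
1/C(1/780, q(31)) = 1/(55*31) = 1/1705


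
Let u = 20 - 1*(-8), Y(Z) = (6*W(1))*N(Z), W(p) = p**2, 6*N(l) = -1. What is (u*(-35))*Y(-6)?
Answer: 980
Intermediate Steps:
N(l) = -1/6 (N(l) = (1/6)*(-1) = -1/6)
Y(Z) = -1 (Y(Z) = (6*1**2)*(-1/6) = (6*1)*(-1/6) = 6*(-1/6) = -1)
u = 28 (u = 20 + 8 = 28)
(u*(-35))*Y(-6) = (28*(-35))*(-1) = -980*(-1) = 980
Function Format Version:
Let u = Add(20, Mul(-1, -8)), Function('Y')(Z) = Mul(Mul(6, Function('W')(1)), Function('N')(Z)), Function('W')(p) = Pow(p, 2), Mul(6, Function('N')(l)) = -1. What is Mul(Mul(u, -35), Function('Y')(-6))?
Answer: 980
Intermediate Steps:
Function('N')(l) = Rational(-1, 6) (Function('N')(l) = Mul(Rational(1, 6), -1) = Rational(-1, 6))
Function('Y')(Z) = -1 (Function('Y')(Z) = Mul(Mul(6, Pow(1, 2)), Rational(-1, 6)) = Mul(Mul(6, 1), Rational(-1, 6)) = Mul(6, Rational(-1, 6)) = -1)
u = 28 (u = Add(20, 8) = 28)
Mul(Mul(u, -35), Function('Y')(-6)) = Mul(Mul(28, -35), -1) = Mul(-980, -1) = 980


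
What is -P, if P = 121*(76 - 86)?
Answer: 1210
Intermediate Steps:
P = -1210 (P = 121*(-10) = -1210)
-P = -1*(-1210) = 1210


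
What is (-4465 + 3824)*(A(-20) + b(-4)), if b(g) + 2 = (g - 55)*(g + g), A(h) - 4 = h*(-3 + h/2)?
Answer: -470494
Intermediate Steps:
A(h) = 4 + h*(-3 + h/2)
b(g) = -2 + 2*g*(-55 + g) (b(g) = -2 + (g - 55)*(g + g) = -2 + (-55 + g)*(2*g) = -2 + 2*g*(-55 + g))
(-4465 + 3824)*(A(-20) + b(-4)) = (-4465 + 3824)*((4 + (½)*(-20)² - 3*(-20)) + (-2 - 110*(-4) + 2*(-4)²)) = -641*((4 + (½)*400 + 60) + (-2 + 440 + 2*16)) = -641*((4 + 200 + 60) + (-2 + 440 + 32)) = -641*(264 + 470) = -641*734 = -470494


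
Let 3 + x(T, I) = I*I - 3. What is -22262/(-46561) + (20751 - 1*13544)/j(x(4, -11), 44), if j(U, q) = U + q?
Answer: 339104785/7403199 ≈ 45.805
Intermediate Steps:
x(T, I) = -6 + I**2 (x(T, I) = -3 + (I*I - 3) = -3 + (I**2 - 3) = -3 + (-3 + I**2) = -6 + I**2)
-22262/(-46561) + (20751 - 1*13544)/j(x(4, -11), 44) = -22262/(-46561) + (20751 - 1*13544)/((-6 + (-11)**2) + 44) = -22262*(-1/46561) + (20751 - 13544)/((-6 + 121) + 44) = 22262/46561 + 7207/(115 + 44) = 22262/46561 + 7207/159 = 339104785/7403199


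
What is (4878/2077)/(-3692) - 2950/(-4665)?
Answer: 2259868193/3577254486 ≈ 0.63173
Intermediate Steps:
(4878/2077)/(-3692) - 2950/(-4665) = (4878*(1/2077))*(-1/3692) - 2950*(-1/4665) = (4878/2077)*(-1/3692) + 590/933 = -2439/3834142 + 590/933 = 2259868193/3577254486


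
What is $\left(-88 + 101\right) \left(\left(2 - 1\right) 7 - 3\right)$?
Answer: $52$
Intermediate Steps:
$\left(-88 + 101\right) \left(\left(2 - 1\right) 7 - 3\right) = 13 \left(\left(2 - 1\right) 7 - 3\right) = 13 \left(1 \cdot 7 - 3\right) = 13 \left(7 - 3\right) = 13 \cdot 4 = 52$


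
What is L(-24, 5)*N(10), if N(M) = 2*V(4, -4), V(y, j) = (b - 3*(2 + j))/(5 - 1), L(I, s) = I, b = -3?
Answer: -36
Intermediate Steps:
V(y, j) = -9/4 - 3*j/4 (V(y, j) = (-3 - 3*(2 + j))/(5 - 1) = (-3 + (-6 - 3*j))/4 = (-9 - 3*j)*(1/4) = -9/4 - 3*j/4)
N(M) = 3/2 (N(M) = 2*(-9/4 - 3/4*(-4)) = 2*(-9/4 + 3) = 2*(3/4) = 3/2)
L(-24, 5)*N(10) = -24*3/2 = -36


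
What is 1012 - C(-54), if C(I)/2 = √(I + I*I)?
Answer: 1012 - 6*√318 ≈ 905.00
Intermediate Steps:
C(I) = 2*√(I + I²) (C(I) = 2*√(I + I*I) = 2*√(I + I²))
1012 - C(-54) = 1012 - 2*√(-54*(1 - 54)) = 1012 - 2*√(-54*(-53)) = 1012 - 2*√2862 = 1012 - 2*3*√318 = 1012 - 6*√318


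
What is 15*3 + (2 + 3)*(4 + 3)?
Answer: 80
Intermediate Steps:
15*3 + (2 + 3)*(4 + 3) = 45 + 5*7 = 45 + 35 = 80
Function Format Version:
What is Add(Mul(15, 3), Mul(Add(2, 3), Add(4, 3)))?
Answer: 80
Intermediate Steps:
Add(Mul(15, 3), Mul(Add(2, 3), Add(4, 3))) = Add(45, Mul(5, 7)) = Add(45, 35) = 80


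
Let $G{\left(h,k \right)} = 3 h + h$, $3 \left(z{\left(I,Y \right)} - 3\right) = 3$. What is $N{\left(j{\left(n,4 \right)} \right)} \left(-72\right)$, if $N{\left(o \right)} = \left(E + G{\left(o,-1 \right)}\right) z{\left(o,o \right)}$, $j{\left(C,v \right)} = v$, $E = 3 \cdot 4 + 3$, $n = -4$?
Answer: $-8928$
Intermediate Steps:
$E = 15$ ($E = 12 + 3 = 15$)
$z{\left(I,Y \right)} = 4$ ($z{\left(I,Y \right)} = 3 + \frac{1}{3} \cdot 3 = 3 + 1 = 4$)
$G{\left(h,k \right)} = 4 h$
$N{\left(o \right)} = 60 + 16 o$ ($N{\left(o \right)} = \left(15 + 4 o\right) 4 = 60 + 16 o$)
$N{\left(j{\left(n,4 \right)} \right)} \left(-72\right) = \left(60 + 16 \cdot 4\right) \left(-72\right) = \left(60 + 64\right) \left(-72\right) = 124 \left(-72\right) = -8928$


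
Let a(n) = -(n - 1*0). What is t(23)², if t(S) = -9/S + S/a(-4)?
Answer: 243049/8464 ≈ 28.716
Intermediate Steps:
a(n) = -n (a(n) = -(n + 0) = -n)
t(S) = -9/S + S/4 (t(S) = -9/S + S/((-1*(-4))) = -9/S + S/4)
t(23)² = (-9/23 + (¼)*23)² = (-9*1/23 + 23/4)² = (-9/23 + 23/4)² = (493/92)² = 243049/8464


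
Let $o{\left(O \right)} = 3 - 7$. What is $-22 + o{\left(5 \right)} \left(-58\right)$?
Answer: $210$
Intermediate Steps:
$o{\left(O \right)} = -4$ ($o{\left(O \right)} = 3 - 7 = -4$)
$-22 + o{\left(5 \right)} \left(-58\right) = -22 - -232 = -22 + 232 = 210$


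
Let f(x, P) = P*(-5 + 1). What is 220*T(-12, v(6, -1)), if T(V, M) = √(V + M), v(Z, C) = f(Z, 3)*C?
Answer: 0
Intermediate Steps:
f(x, P) = -4*P (f(x, P) = P*(-4) = -4*P)
v(Z, C) = -12*C (v(Z, C) = (-4*3)*C = -12*C)
T(V, M) = √(M + V)
220*T(-12, v(6, -1)) = 220*√(-12*(-1) - 12) = 220*√(12 - 12) = 220*√0 = 220*0 = 0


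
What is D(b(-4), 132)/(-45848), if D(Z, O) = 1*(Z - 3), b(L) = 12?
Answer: -9/45848 ≈ -0.00019630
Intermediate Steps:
D(Z, O) = -3 + Z (D(Z, O) = 1*(-3 + Z) = -3 + Z)
D(b(-4), 132)/(-45848) = (-3 + 12)/(-45848) = 9*(-1/45848) = -9/45848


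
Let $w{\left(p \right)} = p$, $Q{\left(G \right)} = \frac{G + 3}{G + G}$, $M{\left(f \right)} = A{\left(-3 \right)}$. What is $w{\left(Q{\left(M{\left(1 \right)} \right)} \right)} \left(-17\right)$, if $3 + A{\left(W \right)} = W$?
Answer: $- \frac{17}{4} \approx -4.25$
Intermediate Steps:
$A{\left(W \right)} = -3 + W$
$M{\left(f \right)} = -6$ ($M{\left(f \right)} = -3 - 3 = -6$)
$Q{\left(G \right)} = \frac{3 + G}{2 G}$
$w{\left(Q{\left(M{\left(1 \right)} \right)} \right)} \left(-17\right) = \frac{3 - 6}{2 \left(-6\right)} \left(-17\right) = \frac{1}{2} \left(- \frac{1}{6}\right) \left(-3\right) \left(-17\right) = \frac{1}{4} \left(-17\right) = - \frac{17}{4}$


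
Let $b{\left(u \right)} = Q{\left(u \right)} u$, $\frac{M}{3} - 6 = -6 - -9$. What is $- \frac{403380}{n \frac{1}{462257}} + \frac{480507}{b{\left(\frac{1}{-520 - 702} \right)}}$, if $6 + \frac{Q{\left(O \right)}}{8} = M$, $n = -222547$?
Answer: $- \frac{16558148298193}{6231316} \approx -2.6572 \cdot 10^{6}$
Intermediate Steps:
$M = 27$ ($M = 18 + 3 \left(-6 - -9\right) = 18 + 3 \left(-6 + 9\right) = 18 + 3 \cdot 3 = 18 + 9 = 27$)
$Q{\left(O \right)} = 168$ ($Q{\left(O \right)} = -48 + 8 \cdot 27 = -48 + 216 = 168$)
$b{\left(u \right)} = 168 u$
$- \frac{403380}{n \frac{1}{462257}} + \frac{480507}{b{\left(\frac{1}{-520 - 702} \right)}} = - \frac{403380}{\left(-222547\right) \frac{1}{462257}} + \frac{480507}{168 \frac{1}{-520 - 702}} = - \frac{403380}{\left(-222547\right) \frac{1}{462257}} + \frac{480507}{168 \frac{1}{-1222}} = - \frac{403380}{- \frac{222547}{462257}} + \frac{480507}{168 \left(- \frac{1}{1222}\right)} = \left(-403380\right) \left(- \frac{462257}{222547}\right) + \frac{480507}{- \frac{84}{611}} = \frac{186465228660}{222547} + 480507 \left(- \frac{611}{84}\right) = \frac{186465228660}{222547} - \frac{97863259}{28} = - \frac{16558148298193}{6231316}$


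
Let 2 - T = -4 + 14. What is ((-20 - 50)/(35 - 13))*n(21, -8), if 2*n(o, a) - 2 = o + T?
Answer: -525/22 ≈ -23.864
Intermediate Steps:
T = -8 (T = 2 - (-4 + 14) = 2 - 1*10 = 2 - 10 = -8)
n(o, a) = -3 + o/2 (n(o, a) = 1 + (o - 8)/2 = 1 + (-8 + o)/2 = 1 + (-4 + o/2) = -3 + o/2)
((-20 - 50)/(35 - 13))*n(21, -8) = ((-20 - 50)/(35 - 13))*(-3 + (½)*21) = (-70/22)*(-3 + 21/2) = -70*1/22*(15/2) = -35/11*15/2 = -525/22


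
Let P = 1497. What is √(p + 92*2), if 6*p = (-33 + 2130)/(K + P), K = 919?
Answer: √268715674/1208 ≈ 13.570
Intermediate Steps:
p = 699/4832 (p = ((-33 + 2130)/(919 + 1497))/6 = (2097/2416)/6 = (2097*(1/2416))/6 = (⅙)*(2097/2416) = 699/4832 ≈ 0.14466)
√(p + 92*2) = √(699/4832 + 92*2) = √(699/4832 + 184) = √(889787/4832) = √268715674/1208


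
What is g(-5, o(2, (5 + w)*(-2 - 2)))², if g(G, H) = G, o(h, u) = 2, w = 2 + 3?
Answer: 25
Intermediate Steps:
w = 5
g(-5, o(2, (5 + w)*(-2 - 2)))² = (-5)² = 25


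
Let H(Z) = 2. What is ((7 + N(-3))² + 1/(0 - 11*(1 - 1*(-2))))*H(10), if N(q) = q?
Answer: 1054/33 ≈ 31.939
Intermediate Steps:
((7 + N(-3))² + 1/(0 - 11*(1 - 1*(-2))))*H(10) = ((7 - 3)² + 1/(0 - 11*(1 - 1*(-2))))*2 = (4² + 1/(0 - 11*(1 + 2)))*2 = (16 + 1/(0 - 11*3))*2 = (16 + 1/(0 - 33))*2 = (16 + 1/(-33))*2 = (16 - 1/33)*2 = (527/33)*2 = 1054/33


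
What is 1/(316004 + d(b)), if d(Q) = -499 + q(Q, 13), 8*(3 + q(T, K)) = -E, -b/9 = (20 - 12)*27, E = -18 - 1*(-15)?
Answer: 8/2524019 ≈ 3.1695e-6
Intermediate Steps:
E = -3 (E = -18 + 15 = -3)
b = -1944 (b = -9*(20 - 12)*27 = -72*27 = -9*216 = -1944)
q(T, K) = -21/8 (q(T, K) = -3 + (-1*(-3))/8 = -3 + (⅛)*3 = -3 + 3/8 = -21/8)
d(Q) = -4013/8 (d(Q) = -499 - 21/8 = -4013/8)
1/(316004 + d(b)) = 1/(316004 - 4013/8) = 1/(2524019/8) = 8/2524019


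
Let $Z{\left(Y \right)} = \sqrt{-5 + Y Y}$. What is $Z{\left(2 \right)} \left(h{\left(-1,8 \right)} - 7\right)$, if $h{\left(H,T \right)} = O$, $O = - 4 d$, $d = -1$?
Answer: $- 3 i \approx - 3.0 i$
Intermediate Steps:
$O = 4$ ($O = \left(-4\right) \left(-1\right) = 4$)
$h{\left(H,T \right)} = 4$
$Z{\left(Y \right)} = \sqrt{-5 + Y^{2}}$
$Z{\left(2 \right)} \left(h{\left(-1,8 \right)} - 7\right) = \sqrt{-5 + 2^{2}} \left(4 - 7\right) = \sqrt{-5 + 4} \left(-3\right) = \sqrt{-1} \left(-3\right) = i \left(-3\right) = - 3 i$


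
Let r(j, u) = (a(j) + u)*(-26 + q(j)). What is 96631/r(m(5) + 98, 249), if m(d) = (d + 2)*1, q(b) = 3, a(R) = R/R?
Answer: -96631/5750 ≈ -16.805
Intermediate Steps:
a(R) = 1
m(d) = 2 + d (m(d) = (2 + d)*1 = 2 + d)
r(j, u) = -23 - 23*u (r(j, u) = (1 + u)*(-26 + 3) = (1 + u)*(-23) = -23 - 23*u)
96631/r(m(5) + 98, 249) = 96631/(-23 - 23*249) = 96631/(-23 - 5727) = 96631/(-5750) = 96631*(-1/5750) = -96631/5750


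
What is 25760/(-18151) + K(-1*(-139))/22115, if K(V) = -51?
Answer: -81515443/57344195 ≈ -1.4215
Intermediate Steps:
25760/(-18151) + K(-1*(-139))/22115 = 25760/(-18151) - 51/22115 = 25760*(-1/18151) - 51*1/22115 = -3680/2593 - 51/22115 = -81515443/57344195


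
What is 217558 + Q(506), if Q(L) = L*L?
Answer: 473594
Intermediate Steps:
Q(L) = L²
217558 + Q(506) = 217558 + 506² = 217558 + 256036 = 473594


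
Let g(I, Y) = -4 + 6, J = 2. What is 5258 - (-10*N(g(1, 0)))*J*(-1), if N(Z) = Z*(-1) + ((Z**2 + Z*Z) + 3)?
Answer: 5078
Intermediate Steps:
g(I, Y) = 2
N(Z) = 3 - Z + 2*Z**2 (N(Z) = -Z + ((Z**2 + Z**2) + 3) = -Z + (2*Z**2 + 3) = -Z + (3 + 2*Z**2) = 3 - Z + 2*Z**2)
5258 - (-10*N(g(1, 0)))*J*(-1) = 5258 - (-10*(3 - 1*2 + 2*2**2))*2*(-1) = 5258 - (-10*(3 - 2 + 2*4))*(-2) = 5258 - (-10*(3 - 2 + 8))*(-2) = 5258 - (-10*9)*(-2) = 5258 - (-90)*(-2) = 5258 - 1*180 = 5258 - 180 = 5078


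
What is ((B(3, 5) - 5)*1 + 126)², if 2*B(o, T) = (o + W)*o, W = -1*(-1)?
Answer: 16129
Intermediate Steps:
W = 1
B(o, T) = o*(1 + o)/2 (B(o, T) = ((o + 1)*o)/2 = ((1 + o)*o)/2 = (o*(1 + o))/2 = o*(1 + o)/2)
((B(3, 5) - 5)*1 + 126)² = (((½)*3*(1 + 3) - 5)*1 + 126)² = (((½)*3*4 - 5)*1 + 126)² = ((6 - 5)*1 + 126)² = (1*1 + 126)² = (1 + 126)² = 127² = 16129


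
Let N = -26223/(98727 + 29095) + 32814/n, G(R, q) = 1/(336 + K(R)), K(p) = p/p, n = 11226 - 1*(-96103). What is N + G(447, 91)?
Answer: 478732751155/4623305506606 ≈ 0.10355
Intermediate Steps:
n = 107329 (n = 11226 + 96103 = 107329)
K(p) = 1
G(R, q) = 1/337 (G(R, q) = 1/(336 + 1) = 1/337)
N = 1379862741/13719007438 (N = -26223/(98727 + 29095) + 32814/107329 = -26223/127822 + 32814*(1/107329) = -26223*1/127822 + 32814/107329 = -26223/127822 + 32814/107329 = 1379862741/13719007438 ≈ 0.10058)
N + G(447, 91) = 1379862741/13719007438 + 1/337 = 478732751155/4623305506606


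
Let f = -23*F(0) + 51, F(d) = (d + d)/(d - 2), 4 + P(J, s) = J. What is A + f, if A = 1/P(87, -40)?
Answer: 4234/83 ≈ 51.012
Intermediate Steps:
P(J, s) = -4 + J
F(d) = 2*d/(-2 + d) (F(d) = (2*d)/(-2 + d) = 2*d/(-2 + d))
A = 1/83 (A = 1/(-4 + 87) = 1/83 ≈ 0.012048)
f = 51 (f = -46*0/(-2 + 0) + 51 = -46*0/(-2) + 51 = -46*0*(-1)/2 + 51 = -23*0 + 51 = 0 + 51 = 51)
A + f = 1/83 + 51 = 4234/83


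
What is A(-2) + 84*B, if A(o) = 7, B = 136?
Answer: 11431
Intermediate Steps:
A(-2) + 84*B = 7 + 84*136 = 7 + 11424 = 11431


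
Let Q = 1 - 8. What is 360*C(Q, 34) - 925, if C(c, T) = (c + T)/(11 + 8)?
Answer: -7855/19 ≈ -413.42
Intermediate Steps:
Q = -7
C(c, T) = T/19 + c/19 (C(c, T) = (T + c)/19 = (T + c)*(1/19) = T/19 + c/19)
360*C(Q, 34) - 925 = 360*((1/19)*34 + (1/19)*(-7)) - 925 = 360*(34/19 - 7/19) - 925 = 360*(27/19) - 925 = 9720/19 - 925 = -7855/19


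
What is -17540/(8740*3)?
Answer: -877/1311 ≈ -0.66895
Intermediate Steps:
-17540/(8740*3) = -17540/26220 = -17540*1/26220 = -877/1311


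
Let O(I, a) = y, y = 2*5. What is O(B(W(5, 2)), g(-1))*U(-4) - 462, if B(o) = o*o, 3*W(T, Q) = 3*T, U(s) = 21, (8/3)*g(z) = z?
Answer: -252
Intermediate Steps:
g(z) = 3*z/8
y = 10
W(T, Q) = T (W(T, Q) = (3*T)/3 = T)
B(o) = o**2
O(I, a) = 10
O(B(W(5, 2)), g(-1))*U(-4) - 462 = 10*21 - 462 = 210 - 462 = -252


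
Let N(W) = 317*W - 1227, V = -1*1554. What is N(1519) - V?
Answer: 481850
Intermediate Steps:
V = -1554
N(W) = -1227 + 317*W
N(1519) - V = (-1227 + 317*1519) - 1*(-1554) = (-1227 + 481523) + 1554 = 480296 + 1554 = 481850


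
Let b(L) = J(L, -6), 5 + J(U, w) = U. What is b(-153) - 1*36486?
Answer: -36644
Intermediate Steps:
J(U, w) = -5 + U
b(L) = -5 + L
b(-153) - 1*36486 = (-5 - 153) - 1*36486 = -158 - 36486 = -36644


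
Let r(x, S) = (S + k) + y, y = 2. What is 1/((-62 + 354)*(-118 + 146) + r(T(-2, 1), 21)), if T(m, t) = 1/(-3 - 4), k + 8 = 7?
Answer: 1/8198 ≈ 0.00012198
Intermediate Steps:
k = -1 (k = -8 + 7 = -1)
T(m, t) = -⅐ (T(m, t) = 1/(-7) = -⅐)
r(x, S) = 1 + S (r(x, S) = (S - 1) + 2 = (-1 + S) + 2 = 1 + S)
1/((-62 + 354)*(-118 + 146) + r(T(-2, 1), 21)) = 1/((-62 + 354)*(-118 + 146) + (1 + 21)) = 1/(292*28 + 22) = 1/(8176 + 22) = 1/8198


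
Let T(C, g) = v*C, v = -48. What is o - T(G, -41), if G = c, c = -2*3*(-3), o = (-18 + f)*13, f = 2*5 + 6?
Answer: 838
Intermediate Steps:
f = 16 (f = 10 + 6 = 16)
o = -26 (o = (-18 + 16)*13 = -2*13 = -26)
c = 18 (c = -6*(-3) = 18)
G = 18
T(C, g) = -48*C
o - T(G, -41) = -26 - (-48)*18 = -26 - 1*(-864) = -26 + 864 = 838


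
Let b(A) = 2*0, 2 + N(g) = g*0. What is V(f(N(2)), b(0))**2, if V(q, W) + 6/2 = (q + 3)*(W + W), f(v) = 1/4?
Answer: 9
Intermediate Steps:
N(g) = -2 (N(g) = -2 + g*0 = -2 + 0 = -2)
b(A) = 0
f(v) = 1/4
V(q, W) = -3 + 2*W*(3 + q) (V(q, W) = -3 + (q + 3)*(W + W) = -3 + (3 + q)*(2*W) = -3 + 2*W*(3 + q))
V(f(N(2)), b(0))**2 = (-3 + 6*0 + 2*0*(1/4))**2 = (-3 + 0 + 0)**2 = (-3)**2 = 9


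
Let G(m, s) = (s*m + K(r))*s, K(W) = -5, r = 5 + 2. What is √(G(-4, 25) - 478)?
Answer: I*√3103 ≈ 55.705*I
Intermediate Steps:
r = 7
G(m, s) = s*(-5 + m*s) (G(m, s) = (s*m - 5)*s = (m*s - 5)*s = (-5 + m*s)*s = s*(-5 + m*s))
√(G(-4, 25) - 478) = √(25*(-5 - 4*25) - 478) = √(25*(-5 - 100) - 478) = √(25*(-105) - 478) = √(-2625 - 478) = √(-3103) = I*√3103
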